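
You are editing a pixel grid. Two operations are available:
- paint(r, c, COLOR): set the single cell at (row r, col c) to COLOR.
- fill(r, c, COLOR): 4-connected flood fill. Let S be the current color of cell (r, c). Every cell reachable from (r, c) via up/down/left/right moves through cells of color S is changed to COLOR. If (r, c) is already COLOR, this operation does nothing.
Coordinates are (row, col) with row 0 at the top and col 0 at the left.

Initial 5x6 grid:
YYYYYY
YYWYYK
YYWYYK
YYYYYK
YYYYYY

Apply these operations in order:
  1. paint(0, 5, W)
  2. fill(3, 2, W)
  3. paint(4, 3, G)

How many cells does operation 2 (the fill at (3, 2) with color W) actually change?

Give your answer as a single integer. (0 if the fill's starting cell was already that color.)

Answer: 24

Derivation:
After op 1 paint(0,5,W):
YYYYYW
YYWYYK
YYWYYK
YYYYYK
YYYYYY
After op 2 fill(3,2,W) [24 cells changed]:
WWWWWW
WWWWWK
WWWWWK
WWWWWK
WWWWWW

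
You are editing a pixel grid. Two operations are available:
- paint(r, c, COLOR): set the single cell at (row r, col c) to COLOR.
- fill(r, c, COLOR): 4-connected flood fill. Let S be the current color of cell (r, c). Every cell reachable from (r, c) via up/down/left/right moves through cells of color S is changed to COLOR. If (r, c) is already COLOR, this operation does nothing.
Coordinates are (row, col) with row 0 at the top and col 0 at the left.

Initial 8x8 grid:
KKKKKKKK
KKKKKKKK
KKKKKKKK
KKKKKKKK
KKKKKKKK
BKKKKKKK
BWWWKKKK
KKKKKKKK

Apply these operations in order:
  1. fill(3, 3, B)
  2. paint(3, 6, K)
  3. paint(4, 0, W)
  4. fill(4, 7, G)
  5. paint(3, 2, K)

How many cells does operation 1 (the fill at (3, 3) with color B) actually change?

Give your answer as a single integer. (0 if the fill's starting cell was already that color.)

After op 1 fill(3,3,B) [59 cells changed]:
BBBBBBBB
BBBBBBBB
BBBBBBBB
BBBBBBBB
BBBBBBBB
BBBBBBBB
BWWWBBBB
BBBBBBBB

Answer: 59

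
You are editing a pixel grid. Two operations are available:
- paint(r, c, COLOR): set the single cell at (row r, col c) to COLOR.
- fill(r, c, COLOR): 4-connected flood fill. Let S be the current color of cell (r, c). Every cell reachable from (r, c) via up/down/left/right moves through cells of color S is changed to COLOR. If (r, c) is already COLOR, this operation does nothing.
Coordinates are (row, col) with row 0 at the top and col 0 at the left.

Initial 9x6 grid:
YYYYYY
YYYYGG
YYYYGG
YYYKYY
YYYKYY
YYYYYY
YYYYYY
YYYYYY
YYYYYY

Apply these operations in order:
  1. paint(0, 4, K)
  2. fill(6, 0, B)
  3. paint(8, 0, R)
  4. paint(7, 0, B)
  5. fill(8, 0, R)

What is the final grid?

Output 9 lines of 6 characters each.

Answer: BBBBKY
BBBBGG
BBBBGG
BBBKBB
BBBKBB
BBBBBB
BBBBBB
BBBBBB
RBBBBB

Derivation:
After op 1 paint(0,4,K):
YYYYKY
YYYYGG
YYYYGG
YYYKYY
YYYKYY
YYYYYY
YYYYYY
YYYYYY
YYYYYY
After op 2 fill(6,0,B) [46 cells changed]:
BBBBKY
BBBBGG
BBBBGG
BBBKBB
BBBKBB
BBBBBB
BBBBBB
BBBBBB
BBBBBB
After op 3 paint(8,0,R):
BBBBKY
BBBBGG
BBBBGG
BBBKBB
BBBKBB
BBBBBB
BBBBBB
BBBBBB
RBBBBB
After op 4 paint(7,0,B):
BBBBKY
BBBBGG
BBBBGG
BBBKBB
BBBKBB
BBBBBB
BBBBBB
BBBBBB
RBBBBB
After op 5 fill(8,0,R) [0 cells changed]:
BBBBKY
BBBBGG
BBBBGG
BBBKBB
BBBKBB
BBBBBB
BBBBBB
BBBBBB
RBBBBB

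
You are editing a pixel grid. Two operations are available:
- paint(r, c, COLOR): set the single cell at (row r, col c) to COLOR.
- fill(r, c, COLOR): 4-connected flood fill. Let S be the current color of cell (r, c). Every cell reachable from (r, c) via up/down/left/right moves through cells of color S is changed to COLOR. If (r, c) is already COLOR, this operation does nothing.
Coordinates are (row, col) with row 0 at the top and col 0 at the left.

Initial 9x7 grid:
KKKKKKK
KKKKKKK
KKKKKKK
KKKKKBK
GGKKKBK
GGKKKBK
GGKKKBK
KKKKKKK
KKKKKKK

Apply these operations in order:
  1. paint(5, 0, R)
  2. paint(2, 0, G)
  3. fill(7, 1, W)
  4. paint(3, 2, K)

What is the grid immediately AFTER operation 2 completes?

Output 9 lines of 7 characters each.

Answer: KKKKKKK
KKKKKKK
GKKKKKK
KKKKKBK
GGKKKBK
RGKKKBK
GGKKKBK
KKKKKKK
KKKKKKK

Derivation:
After op 1 paint(5,0,R):
KKKKKKK
KKKKKKK
KKKKKKK
KKKKKBK
GGKKKBK
RGKKKBK
GGKKKBK
KKKKKKK
KKKKKKK
After op 2 paint(2,0,G):
KKKKKKK
KKKKKKK
GKKKKKK
KKKKKBK
GGKKKBK
RGKKKBK
GGKKKBK
KKKKKKK
KKKKKKK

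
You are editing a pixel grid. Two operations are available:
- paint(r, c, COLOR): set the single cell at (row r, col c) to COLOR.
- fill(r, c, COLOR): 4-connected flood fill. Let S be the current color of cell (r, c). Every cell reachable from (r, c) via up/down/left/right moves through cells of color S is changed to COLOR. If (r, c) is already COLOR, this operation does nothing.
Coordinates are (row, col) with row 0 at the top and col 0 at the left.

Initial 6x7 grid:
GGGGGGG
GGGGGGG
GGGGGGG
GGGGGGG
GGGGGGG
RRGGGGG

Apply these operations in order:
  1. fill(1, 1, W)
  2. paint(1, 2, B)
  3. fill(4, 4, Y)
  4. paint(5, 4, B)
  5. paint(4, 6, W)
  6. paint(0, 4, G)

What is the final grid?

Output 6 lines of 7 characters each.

Answer: YYYYGYY
YYBYYYY
YYYYYYY
YYYYYYY
YYYYYYW
RRYYBYY

Derivation:
After op 1 fill(1,1,W) [40 cells changed]:
WWWWWWW
WWWWWWW
WWWWWWW
WWWWWWW
WWWWWWW
RRWWWWW
After op 2 paint(1,2,B):
WWWWWWW
WWBWWWW
WWWWWWW
WWWWWWW
WWWWWWW
RRWWWWW
After op 3 fill(4,4,Y) [39 cells changed]:
YYYYYYY
YYBYYYY
YYYYYYY
YYYYYYY
YYYYYYY
RRYYYYY
After op 4 paint(5,4,B):
YYYYYYY
YYBYYYY
YYYYYYY
YYYYYYY
YYYYYYY
RRYYBYY
After op 5 paint(4,6,W):
YYYYYYY
YYBYYYY
YYYYYYY
YYYYYYY
YYYYYYW
RRYYBYY
After op 6 paint(0,4,G):
YYYYGYY
YYBYYYY
YYYYYYY
YYYYYYY
YYYYYYW
RRYYBYY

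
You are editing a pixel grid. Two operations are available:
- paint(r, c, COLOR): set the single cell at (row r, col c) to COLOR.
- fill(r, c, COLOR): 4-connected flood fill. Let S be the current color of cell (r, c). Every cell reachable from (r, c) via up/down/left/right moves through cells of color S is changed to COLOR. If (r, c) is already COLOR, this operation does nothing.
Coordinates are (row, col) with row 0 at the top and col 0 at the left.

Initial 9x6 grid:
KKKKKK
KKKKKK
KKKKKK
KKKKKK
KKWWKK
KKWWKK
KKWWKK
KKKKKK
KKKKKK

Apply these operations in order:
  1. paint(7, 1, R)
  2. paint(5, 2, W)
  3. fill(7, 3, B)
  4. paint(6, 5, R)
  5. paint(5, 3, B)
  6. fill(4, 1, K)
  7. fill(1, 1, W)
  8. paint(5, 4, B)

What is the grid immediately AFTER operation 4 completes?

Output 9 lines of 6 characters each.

After op 1 paint(7,1,R):
KKKKKK
KKKKKK
KKKKKK
KKKKKK
KKWWKK
KKWWKK
KKWWKK
KRKKKK
KKKKKK
After op 2 paint(5,2,W):
KKKKKK
KKKKKK
KKKKKK
KKKKKK
KKWWKK
KKWWKK
KKWWKK
KRKKKK
KKKKKK
After op 3 fill(7,3,B) [47 cells changed]:
BBBBBB
BBBBBB
BBBBBB
BBBBBB
BBWWBB
BBWWBB
BBWWBB
BRBBBB
BBBBBB
After op 4 paint(6,5,R):
BBBBBB
BBBBBB
BBBBBB
BBBBBB
BBWWBB
BBWWBB
BBWWBR
BRBBBB
BBBBBB

Answer: BBBBBB
BBBBBB
BBBBBB
BBBBBB
BBWWBB
BBWWBB
BBWWBR
BRBBBB
BBBBBB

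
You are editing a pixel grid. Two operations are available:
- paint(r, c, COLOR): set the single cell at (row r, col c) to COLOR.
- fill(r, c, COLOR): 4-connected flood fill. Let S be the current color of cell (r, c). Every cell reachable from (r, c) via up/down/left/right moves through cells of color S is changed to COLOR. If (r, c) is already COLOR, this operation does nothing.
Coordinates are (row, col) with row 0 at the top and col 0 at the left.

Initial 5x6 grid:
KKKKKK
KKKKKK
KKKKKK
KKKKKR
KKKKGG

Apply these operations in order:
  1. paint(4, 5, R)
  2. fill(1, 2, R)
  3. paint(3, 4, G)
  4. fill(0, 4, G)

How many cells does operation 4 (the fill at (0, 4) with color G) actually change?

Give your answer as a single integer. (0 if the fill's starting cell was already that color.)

After op 1 paint(4,5,R):
KKKKKK
KKKKKK
KKKKKK
KKKKKR
KKKKGR
After op 2 fill(1,2,R) [27 cells changed]:
RRRRRR
RRRRRR
RRRRRR
RRRRRR
RRRRGR
After op 3 paint(3,4,G):
RRRRRR
RRRRRR
RRRRRR
RRRRGR
RRRRGR
After op 4 fill(0,4,G) [28 cells changed]:
GGGGGG
GGGGGG
GGGGGG
GGGGGG
GGGGGG

Answer: 28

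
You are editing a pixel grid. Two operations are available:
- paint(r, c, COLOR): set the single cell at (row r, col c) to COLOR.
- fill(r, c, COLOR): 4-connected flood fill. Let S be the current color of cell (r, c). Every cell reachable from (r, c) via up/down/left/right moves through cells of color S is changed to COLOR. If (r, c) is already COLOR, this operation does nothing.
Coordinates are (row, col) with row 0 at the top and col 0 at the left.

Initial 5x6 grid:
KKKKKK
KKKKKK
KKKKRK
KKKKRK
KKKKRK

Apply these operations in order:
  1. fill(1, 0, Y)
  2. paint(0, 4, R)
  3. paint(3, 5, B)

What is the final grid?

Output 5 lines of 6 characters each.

After op 1 fill(1,0,Y) [27 cells changed]:
YYYYYY
YYYYYY
YYYYRY
YYYYRY
YYYYRY
After op 2 paint(0,4,R):
YYYYRY
YYYYYY
YYYYRY
YYYYRY
YYYYRY
After op 3 paint(3,5,B):
YYYYRY
YYYYYY
YYYYRY
YYYYRB
YYYYRY

Answer: YYYYRY
YYYYYY
YYYYRY
YYYYRB
YYYYRY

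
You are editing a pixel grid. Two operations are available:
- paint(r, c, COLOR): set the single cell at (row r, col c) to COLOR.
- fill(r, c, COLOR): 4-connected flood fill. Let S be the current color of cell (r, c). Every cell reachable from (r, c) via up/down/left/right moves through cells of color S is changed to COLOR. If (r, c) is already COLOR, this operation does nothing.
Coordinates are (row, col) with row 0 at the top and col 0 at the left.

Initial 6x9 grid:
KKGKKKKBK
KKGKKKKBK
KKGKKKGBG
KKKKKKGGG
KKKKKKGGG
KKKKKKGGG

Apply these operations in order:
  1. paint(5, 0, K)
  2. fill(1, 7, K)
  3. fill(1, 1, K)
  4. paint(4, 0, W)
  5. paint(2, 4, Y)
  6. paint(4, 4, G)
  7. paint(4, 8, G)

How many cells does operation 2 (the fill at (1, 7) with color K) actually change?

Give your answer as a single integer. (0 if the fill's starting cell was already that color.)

Answer: 3

Derivation:
After op 1 paint(5,0,K):
KKGKKKKBK
KKGKKKKBK
KKGKKKGBG
KKKKKKGGG
KKKKKKGGG
KKKKKKGGG
After op 2 fill(1,7,K) [3 cells changed]:
KKGKKKKKK
KKGKKKKKK
KKGKKKGKG
KKKKKKGGG
KKKKKKGGG
KKKKKKGGG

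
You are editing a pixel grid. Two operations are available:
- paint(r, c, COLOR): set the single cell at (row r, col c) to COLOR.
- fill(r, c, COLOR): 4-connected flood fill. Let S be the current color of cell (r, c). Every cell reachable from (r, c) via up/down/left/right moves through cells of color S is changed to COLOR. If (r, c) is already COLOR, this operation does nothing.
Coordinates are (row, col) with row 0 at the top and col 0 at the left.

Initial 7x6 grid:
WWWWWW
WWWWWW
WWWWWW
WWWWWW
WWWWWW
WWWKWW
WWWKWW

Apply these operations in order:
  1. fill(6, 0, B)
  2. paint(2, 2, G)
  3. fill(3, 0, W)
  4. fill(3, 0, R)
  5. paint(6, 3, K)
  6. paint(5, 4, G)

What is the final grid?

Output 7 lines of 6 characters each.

Answer: RRRRRR
RRRRRR
RRGRRR
RRRRRR
RRRRRR
RRRKGR
RRRKRR

Derivation:
After op 1 fill(6,0,B) [40 cells changed]:
BBBBBB
BBBBBB
BBBBBB
BBBBBB
BBBBBB
BBBKBB
BBBKBB
After op 2 paint(2,2,G):
BBBBBB
BBBBBB
BBGBBB
BBBBBB
BBBBBB
BBBKBB
BBBKBB
After op 3 fill(3,0,W) [39 cells changed]:
WWWWWW
WWWWWW
WWGWWW
WWWWWW
WWWWWW
WWWKWW
WWWKWW
After op 4 fill(3,0,R) [39 cells changed]:
RRRRRR
RRRRRR
RRGRRR
RRRRRR
RRRRRR
RRRKRR
RRRKRR
After op 5 paint(6,3,K):
RRRRRR
RRRRRR
RRGRRR
RRRRRR
RRRRRR
RRRKRR
RRRKRR
After op 6 paint(5,4,G):
RRRRRR
RRRRRR
RRGRRR
RRRRRR
RRRRRR
RRRKGR
RRRKRR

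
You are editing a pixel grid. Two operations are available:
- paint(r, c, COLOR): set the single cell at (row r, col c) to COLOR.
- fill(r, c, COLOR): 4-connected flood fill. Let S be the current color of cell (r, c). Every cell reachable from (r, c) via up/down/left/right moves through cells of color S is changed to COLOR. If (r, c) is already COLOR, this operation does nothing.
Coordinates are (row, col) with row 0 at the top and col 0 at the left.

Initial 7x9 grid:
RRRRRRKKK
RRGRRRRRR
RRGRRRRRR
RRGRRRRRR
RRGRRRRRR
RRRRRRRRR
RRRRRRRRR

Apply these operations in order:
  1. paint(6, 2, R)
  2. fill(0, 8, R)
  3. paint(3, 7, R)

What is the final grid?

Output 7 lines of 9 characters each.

After op 1 paint(6,2,R):
RRRRRRKKK
RRGRRRRRR
RRGRRRRRR
RRGRRRRRR
RRGRRRRRR
RRRRRRRRR
RRRRRRRRR
After op 2 fill(0,8,R) [3 cells changed]:
RRRRRRRRR
RRGRRRRRR
RRGRRRRRR
RRGRRRRRR
RRGRRRRRR
RRRRRRRRR
RRRRRRRRR
After op 3 paint(3,7,R):
RRRRRRRRR
RRGRRRRRR
RRGRRRRRR
RRGRRRRRR
RRGRRRRRR
RRRRRRRRR
RRRRRRRRR

Answer: RRRRRRRRR
RRGRRRRRR
RRGRRRRRR
RRGRRRRRR
RRGRRRRRR
RRRRRRRRR
RRRRRRRRR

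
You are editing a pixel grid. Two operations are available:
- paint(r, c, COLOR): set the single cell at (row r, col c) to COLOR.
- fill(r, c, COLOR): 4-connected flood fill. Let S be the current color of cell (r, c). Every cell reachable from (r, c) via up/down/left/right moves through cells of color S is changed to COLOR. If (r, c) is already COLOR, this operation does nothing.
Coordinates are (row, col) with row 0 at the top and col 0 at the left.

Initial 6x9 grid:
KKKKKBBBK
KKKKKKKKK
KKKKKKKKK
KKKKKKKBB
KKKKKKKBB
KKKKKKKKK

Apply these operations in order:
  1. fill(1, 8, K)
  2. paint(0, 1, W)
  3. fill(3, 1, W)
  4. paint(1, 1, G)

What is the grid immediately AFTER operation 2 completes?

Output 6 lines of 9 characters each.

After op 1 fill(1,8,K) [0 cells changed]:
KKKKKBBBK
KKKKKKKKK
KKKKKKKKK
KKKKKKKBB
KKKKKKKBB
KKKKKKKKK
After op 2 paint(0,1,W):
KWKKKBBBK
KKKKKKKKK
KKKKKKKKK
KKKKKKKBB
KKKKKKKBB
KKKKKKKKK

Answer: KWKKKBBBK
KKKKKKKKK
KKKKKKKKK
KKKKKKKBB
KKKKKKKBB
KKKKKKKKK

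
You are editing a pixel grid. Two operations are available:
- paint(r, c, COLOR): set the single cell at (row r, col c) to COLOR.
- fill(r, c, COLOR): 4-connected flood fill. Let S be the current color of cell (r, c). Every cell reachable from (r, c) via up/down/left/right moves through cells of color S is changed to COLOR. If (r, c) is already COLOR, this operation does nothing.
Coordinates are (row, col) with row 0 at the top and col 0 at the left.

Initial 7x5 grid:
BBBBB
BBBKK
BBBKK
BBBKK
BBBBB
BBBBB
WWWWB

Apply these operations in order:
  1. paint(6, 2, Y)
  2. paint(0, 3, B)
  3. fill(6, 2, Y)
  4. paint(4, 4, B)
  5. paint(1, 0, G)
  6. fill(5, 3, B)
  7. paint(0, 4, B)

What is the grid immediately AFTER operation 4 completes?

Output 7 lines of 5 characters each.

After op 1 paint(6,2,Y):
BBBBB
BBBKK
BBBKK
BBBKK
BBBBB
BBBBB
WWYWB
After op 2 paint(0,3,B):
BBBBB
BBBKK
BBBKK
BBBKK
BBBBB
BBBBB
WWYWB
After op 3 fill(6,2,Y) [0 cells changed]:
BBBBB
BBBKK
BBBKK
BBBKK
BBBBB
BBBBB
WWYWB
After op 4 paint(4,4,B):
BBBBB
BBBKK
BBBKK
BBBKK
BBBBB
BBBBB
WWYWB

Answer: BBBBB
BBBKK
BBBKK
BBBKK
BBBBB
BBBBB
WWYWB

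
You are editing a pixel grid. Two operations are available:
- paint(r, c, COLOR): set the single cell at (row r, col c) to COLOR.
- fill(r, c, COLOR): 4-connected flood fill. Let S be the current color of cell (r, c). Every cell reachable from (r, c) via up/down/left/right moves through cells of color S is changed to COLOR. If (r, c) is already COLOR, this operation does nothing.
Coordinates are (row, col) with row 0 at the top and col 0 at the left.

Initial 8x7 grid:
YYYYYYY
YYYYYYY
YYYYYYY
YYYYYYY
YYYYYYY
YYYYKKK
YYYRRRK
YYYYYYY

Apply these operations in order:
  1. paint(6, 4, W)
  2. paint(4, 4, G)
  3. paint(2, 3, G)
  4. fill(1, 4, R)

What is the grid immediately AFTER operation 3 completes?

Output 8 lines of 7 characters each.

After op 1 paint(6,4,W):
YYYYYYY
YYYYYYY
YYYYYYY
YYYYYYY
YYYYYYY
YYYYKKK
YYYRWRK
YYYYYYY
After op 2 paint(4,4,G):
YYYYYYY
YYYYYYY
YYYYYYY
YYYYYYY
YYYYGYY
YYYYKKK
YYYRWRK
YYYYYYY
After op 3 paint(2,3,G):
YYYYYYY
YYYYYYY
YYYGYYY
YYYYYYY
YYYYGYY
YYYYKKK
YYYRWRK
YYYYYYY

Answer: YYYYYYY
YYYYYYY
YYYGYYY
YYYYYYY
YYYYGYY
YYYYKKK
YYYRWRK
YYYYYYY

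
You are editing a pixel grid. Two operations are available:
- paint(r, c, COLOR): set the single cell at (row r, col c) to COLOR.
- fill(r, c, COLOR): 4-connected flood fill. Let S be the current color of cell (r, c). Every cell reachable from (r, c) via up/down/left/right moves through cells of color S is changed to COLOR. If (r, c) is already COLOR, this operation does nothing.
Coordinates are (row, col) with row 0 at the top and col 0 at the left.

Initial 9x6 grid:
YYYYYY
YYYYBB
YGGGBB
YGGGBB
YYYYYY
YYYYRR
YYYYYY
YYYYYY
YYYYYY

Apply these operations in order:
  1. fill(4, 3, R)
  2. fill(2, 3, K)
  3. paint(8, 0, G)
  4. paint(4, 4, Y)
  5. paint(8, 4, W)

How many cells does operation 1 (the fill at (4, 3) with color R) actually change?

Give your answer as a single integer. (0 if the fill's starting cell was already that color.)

After op 1 fill(4,3,R) [40 cells changed]:
RRRRRR
RRRRBB
RGGGBB
RGGGBB
RRRRRR
RRRRRR
RRRRRR
RRRRRR
RRRRRR

Answer: 40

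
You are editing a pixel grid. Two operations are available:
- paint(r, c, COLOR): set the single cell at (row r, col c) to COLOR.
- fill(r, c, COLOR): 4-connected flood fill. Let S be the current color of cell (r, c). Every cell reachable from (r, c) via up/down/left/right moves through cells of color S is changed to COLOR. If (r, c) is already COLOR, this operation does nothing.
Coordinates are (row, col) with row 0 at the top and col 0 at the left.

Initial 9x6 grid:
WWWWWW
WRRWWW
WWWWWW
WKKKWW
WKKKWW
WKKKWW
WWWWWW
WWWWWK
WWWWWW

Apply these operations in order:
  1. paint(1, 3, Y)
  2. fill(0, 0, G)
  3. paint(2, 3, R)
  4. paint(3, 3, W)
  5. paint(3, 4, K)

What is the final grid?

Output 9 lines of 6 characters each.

Answer: GGGGGG
GRRYGG
GGGRGG
GKKWKG
GKKKGG
GKKKGG
GGGGGG
GGGGGK
GGGGGG

Derivation:
After op 1 paint(1,3,Y):
WWWWWW
WRRYWW
WWWWWW
WKKKWW
WKKKWW
WKKKWW
WWWWWW
WWWWWK
WWWWWW
After op 2 fill(0,0,G) [41 cells changed]:
GGGGGG
GRRYGG
GGGGGG
GKKKGG
GKKKGG
GKKKGG
GGGGGG
GGGGGK
GGGGGG
After op 3 paint(2,3,R):
GGGGGG
GRRYGG
GGGRGG
GKKKGG
GKKKGG
GKKKGG
GGGGGG
GGGGGK
GGGGGG
After op 4 paint(3,3,W):
GGGGGG
GRRYGG
GGGRGG
GKKWGG
GKKKGG
GKKKGG
GGGGGG
GGGGGK
GGGGGG
After op 5 paint(3,4,K):
GGGGGG
GRRYGG
GGGRGG
GKKWKG
GKKKGG
GKKKGG
GGGGGG
GGGGGK
GGGGGG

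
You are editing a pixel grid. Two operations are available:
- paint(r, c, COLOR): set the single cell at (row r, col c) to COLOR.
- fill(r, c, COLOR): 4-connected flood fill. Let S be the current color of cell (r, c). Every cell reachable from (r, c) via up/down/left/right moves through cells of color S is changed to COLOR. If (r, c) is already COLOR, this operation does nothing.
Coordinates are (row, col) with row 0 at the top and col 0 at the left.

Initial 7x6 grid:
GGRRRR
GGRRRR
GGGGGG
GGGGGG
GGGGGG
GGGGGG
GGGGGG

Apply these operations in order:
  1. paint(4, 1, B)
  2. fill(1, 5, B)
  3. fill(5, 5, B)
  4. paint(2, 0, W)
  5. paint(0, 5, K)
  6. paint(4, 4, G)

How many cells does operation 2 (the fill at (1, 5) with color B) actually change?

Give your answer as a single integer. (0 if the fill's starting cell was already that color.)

After op 1 paint(4,1,B):
GGRRRR
GGRRRR
GGGGGG
GGGGGG
GBGGGG
GGGGGG
GGGGGG
After op 2 fill(1,5,B) [8 cells changed]:
GGBBBB
GGBBBB
GGGGGG
GGGGGG
GBGGGG
GGGGGG
GGGGGG

Answer: 8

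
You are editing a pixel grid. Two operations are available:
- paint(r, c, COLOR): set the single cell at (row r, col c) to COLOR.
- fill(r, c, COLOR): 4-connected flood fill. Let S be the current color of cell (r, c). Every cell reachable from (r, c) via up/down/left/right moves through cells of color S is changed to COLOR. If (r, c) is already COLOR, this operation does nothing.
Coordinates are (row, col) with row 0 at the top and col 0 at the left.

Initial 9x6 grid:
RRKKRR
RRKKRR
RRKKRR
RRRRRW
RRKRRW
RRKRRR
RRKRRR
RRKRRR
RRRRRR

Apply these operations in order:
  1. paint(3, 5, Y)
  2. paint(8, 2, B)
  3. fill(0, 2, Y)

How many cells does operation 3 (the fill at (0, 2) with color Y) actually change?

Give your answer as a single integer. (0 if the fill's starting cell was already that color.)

After op 1 paint(3,5,Y):
RRKKRR
RRKKRR
RRKKRR
RRRRRY
RRKRRW
RRKRRR
RRKRRR
RRKRRR
RRRRRR
After op 2 paint(8,2,B):
RRKKRR
RRKKRR
RRKKRR
RRRRRY
RRKRRW
RRKRRR
RRKRRR
RRKRRR
RRBRRR
After op 3 fill(0,2,Y) [6 cells changed]:
RRYYRR
RRYYRR
RRYYRR
RRRRRY
RRKRRW
RRKRRR
RRKRRR
RRKRRR
RRBRRR

Answer: 6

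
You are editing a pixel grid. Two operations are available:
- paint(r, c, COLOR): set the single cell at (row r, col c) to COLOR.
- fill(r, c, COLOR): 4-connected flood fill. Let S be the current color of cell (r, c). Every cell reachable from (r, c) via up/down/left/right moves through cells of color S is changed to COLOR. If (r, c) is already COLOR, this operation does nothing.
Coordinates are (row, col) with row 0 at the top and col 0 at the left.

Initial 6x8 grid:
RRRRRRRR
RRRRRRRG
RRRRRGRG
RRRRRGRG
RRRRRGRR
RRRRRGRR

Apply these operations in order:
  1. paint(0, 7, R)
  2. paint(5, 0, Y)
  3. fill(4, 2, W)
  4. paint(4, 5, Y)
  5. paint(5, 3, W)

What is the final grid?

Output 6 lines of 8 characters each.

After op 1 paint(0,7,R):
RRRRRRRR
RRRRRRRG
RRRRRGRG
RRRRRGRG
RRRRRGRR
RRRRRGRR
After op 2 paint(5,0,Y):
RRRRRRRR
RRRRRRRG
RRRRRGRG
RRRRRGRG
RRRRRGRR
YRRRRGRR
After op 3 fill(4,2,W) [40 cells changed]:
WWWWWWWW
WWWWWWWG
WWWWWGWG
WWWWWGWG
WWWWWGWW
YWWWWGWW
After op 4 paint(4,5,Y):
WWWWWWWW
WWWWWWWG
WWWWWGWG
WWWWWGWG
WWWWWYWW
YWWWWGWW
After op 5 paint(5,3,W):
WWWWWWWW
WWWWWWWG
WWWWWGWG
WWWWWGWG
WWWWWYWW
YWWWWGWW

Answer: WWWWWWWW
WWWWWWWG
WWWWWGWG
WWWWWGWG
WWWWWYWW
YWWWWGWW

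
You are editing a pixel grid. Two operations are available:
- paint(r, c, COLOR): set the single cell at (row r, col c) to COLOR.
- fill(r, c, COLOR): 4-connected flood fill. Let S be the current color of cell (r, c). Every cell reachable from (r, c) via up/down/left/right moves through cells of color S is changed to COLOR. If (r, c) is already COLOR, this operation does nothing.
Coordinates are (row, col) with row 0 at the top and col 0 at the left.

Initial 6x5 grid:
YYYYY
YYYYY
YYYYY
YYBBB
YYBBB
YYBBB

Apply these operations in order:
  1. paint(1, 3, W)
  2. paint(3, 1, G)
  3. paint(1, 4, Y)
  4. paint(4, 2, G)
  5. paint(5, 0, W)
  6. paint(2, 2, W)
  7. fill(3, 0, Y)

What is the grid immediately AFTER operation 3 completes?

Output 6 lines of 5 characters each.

After op 1 paint(1,3,W):
YYYYY
YYYWY
YYYYY
YYBBB
YYBBB
YYBBB
After op 2 paint(3,1,G):
YYYYY
YYYWY
YYYYY
YGBBB
YYBBB
YYBBB
After op 3 paint(1,4,Y):
YYYYY
YYYWY
YYYYY
YGBBB
YYBBB
YYBBB

Answer: YYYYY
YYYWY
YYYYY
YGBBB
YYBBB
YYBBB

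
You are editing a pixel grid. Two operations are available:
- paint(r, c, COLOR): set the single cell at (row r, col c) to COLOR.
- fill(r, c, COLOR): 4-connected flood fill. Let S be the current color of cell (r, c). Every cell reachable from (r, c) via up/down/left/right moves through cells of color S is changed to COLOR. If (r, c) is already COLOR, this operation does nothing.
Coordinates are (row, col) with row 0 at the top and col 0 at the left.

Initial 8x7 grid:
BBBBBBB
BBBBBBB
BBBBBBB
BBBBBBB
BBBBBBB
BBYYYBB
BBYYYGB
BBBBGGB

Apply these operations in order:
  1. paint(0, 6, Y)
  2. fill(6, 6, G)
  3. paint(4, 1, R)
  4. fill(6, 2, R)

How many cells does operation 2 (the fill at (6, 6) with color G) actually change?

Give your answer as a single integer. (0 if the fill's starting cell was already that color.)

Answer: 46

Derivation:
After op 1 paint(0,6,Y):
BBBBBBY
BBBBBBB
BBBBBBB
BBBBBBB
BBBBBBB
BBYYYBB
BBYYYGB
BBBBGGB
After op 2 fill(6,6,G) [46 cells changed]:
GGGGGGY
GGGGGGG
GGGGGGG
GGGGGGG
GGGGGGG
GGYYYGG
GGYYYGG
GGGGGGG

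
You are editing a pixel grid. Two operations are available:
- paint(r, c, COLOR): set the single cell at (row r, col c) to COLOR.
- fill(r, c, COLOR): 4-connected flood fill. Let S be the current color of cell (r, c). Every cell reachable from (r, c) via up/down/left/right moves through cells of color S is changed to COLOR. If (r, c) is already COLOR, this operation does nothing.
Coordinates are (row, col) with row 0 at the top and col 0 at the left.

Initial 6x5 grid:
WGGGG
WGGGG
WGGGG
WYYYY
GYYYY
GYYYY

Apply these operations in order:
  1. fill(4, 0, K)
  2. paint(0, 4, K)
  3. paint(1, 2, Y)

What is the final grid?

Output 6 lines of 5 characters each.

After op 1 fill(4,0,K) [2 cells changed]:
WGGGG
WGGGG
WGGGG
WYYYY
KYYYY
KYYYY
After op 2 paint(0,4,K):
WGGGK
WGGGG
WGGGG
WYYYY
KYYYY
KYYYY
After op 3 paint(1,2,Y):
WGGGK
WGYGG
WGGGG
WYYYY
KYYYY
KYYYY

Answer: WGGGK
WGYGG
WGGGG
WYYYY
KYYYY
KYYYY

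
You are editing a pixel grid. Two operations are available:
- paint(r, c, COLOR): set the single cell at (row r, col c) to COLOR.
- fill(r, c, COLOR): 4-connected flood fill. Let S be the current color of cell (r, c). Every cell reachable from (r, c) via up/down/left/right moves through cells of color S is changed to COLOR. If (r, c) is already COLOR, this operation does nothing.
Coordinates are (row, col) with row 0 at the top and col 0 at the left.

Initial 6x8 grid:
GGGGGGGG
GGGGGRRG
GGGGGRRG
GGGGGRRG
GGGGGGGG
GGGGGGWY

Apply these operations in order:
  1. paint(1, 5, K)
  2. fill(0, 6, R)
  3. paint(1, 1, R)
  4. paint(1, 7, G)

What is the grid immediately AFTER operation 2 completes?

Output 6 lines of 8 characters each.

Answer: RRRRRRRR
RRRRRKRR
RRRRRRRR
RRRRRRRR
RRRRRRRR
RRRRRRWY

Derivation:
After op 1 paint(1,5,K):
GGGGGGGG
GGGGGKRG
GGGGGRRG
GGGGGRRG
GGGGGGGG
GGGGGGWY
After op 2 fill(0,6,R) [40 cells changed]:
RRRRRRRR
RRRRRKRR
RRRRRRRR
RRRRRRRR
RRRRRRRR
RRRRRRWY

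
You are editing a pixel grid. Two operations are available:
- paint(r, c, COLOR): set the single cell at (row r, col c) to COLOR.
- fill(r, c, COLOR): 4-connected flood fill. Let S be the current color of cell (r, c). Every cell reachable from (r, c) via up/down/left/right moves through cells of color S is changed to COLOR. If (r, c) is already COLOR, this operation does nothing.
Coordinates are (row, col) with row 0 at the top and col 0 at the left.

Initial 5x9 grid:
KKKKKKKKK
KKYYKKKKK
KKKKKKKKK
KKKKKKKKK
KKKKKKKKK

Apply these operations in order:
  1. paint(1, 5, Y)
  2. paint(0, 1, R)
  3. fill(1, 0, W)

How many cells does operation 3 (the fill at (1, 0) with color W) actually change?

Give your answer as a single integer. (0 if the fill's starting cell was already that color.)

Answer: 41

Derivation:
After op 1 paint(1,5,Y):
KKKKKKKKK
KKYYKYKKK
KKKKKKKKK
KKKKKKKKK
KKKKKKKKK
After op 2 paint(0,1,R):
KRKKKKKKK
KKYYKYKKK
KKKKKKKKK
KKKKKKKKK
KKKKKKKKK
After op 3 fill(1,0,W) [41 cells changed]:
WRWWWWWWW
WWYYWYWWW
WWWWWWWWW
WWWWWWWWW
WWWWWWWWW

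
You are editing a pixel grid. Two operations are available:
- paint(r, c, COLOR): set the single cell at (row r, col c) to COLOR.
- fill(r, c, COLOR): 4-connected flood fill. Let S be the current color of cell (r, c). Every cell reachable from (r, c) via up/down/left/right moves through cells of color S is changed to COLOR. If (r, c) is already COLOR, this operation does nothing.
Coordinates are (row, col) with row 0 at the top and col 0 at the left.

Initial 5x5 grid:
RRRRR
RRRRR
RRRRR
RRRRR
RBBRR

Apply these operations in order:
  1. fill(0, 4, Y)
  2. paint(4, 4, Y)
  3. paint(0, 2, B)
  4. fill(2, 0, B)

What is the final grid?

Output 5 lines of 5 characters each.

Answer: BBBBB
BBBBB
BBBBB
BBBBB
BBBBB

Derivation:
After op 1 fill(0,4,Y) [23 cells changed]:
YYYYY
YYYYY
YYYYY
YYYYY
YBBYY
After op 2 paint(4,4,Y):
YYYYY
YYYYY
YYYYY
YYYYY
YBBYY
After op 3 paint(0,2,B):
YYBYY
YYYYY
YYYYY
YYYYY
YBBYY
After op 4 fill(2,0,B) [22 cells changed]:
BBBBB
BBBBB
BBBBB
BBBBB
BBBBB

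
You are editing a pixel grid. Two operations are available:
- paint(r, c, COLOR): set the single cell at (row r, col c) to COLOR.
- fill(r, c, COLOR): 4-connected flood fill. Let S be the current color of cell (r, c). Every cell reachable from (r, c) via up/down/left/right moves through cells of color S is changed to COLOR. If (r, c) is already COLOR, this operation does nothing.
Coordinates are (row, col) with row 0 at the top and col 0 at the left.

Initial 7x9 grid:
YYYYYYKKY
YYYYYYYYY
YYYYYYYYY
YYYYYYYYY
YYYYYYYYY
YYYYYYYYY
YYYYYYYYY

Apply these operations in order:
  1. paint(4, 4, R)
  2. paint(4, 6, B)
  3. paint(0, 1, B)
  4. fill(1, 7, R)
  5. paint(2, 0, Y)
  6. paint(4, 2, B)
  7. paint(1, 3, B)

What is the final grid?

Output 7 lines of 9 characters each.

After op 1 paint(4,4,R):
YYYYYYKKY
YYYYYYYYY
YYYYYYYYY
YYYYYYYYY
YYYYRYYYY
YYYYYYYYY
YYYYYYYYY
After op 2 paint(4,6,B):
YYYYYYKKY
YYYYYYYYY
YYYYYYYYY
YYYYYYYYY
YYYYRYBYY
YYYYYYYYY
YYYYYYYYY
After op 3 paint(0,1,B):
YBYYYYKKY
YYYYYYYYY
YYYYYYYYY
YYYYYYYYY
YYYYRYBYY
YYYYYYYYY
YYYYYYYYY
After op 4 fill(1,7,R) [58 cells changed]:
RBRRRRKKR
RRRRRRRRR
RRRRRRRRR
RRRRRRRRR
RRRRRRBRR
RRRRRRRRR
RRRRRRRRR
After op 5 paint(2,0,Y):
RBRRRRKKR
RRRRRRRRR
YRRRRRRRR
RRRRRRRRR
RRRRRRBRR
RRRRRRRRR
RRRRRRRRR
After op 6 paint(4,2,B):
RBRRRRKKR
RRRRRRRRR
YRRRRRRRR
RRRRRRRRR
RRBRRRBRR
RRRRRRRRR
RRRRRRRRR
After op 7 paint(1,3,B):
RBRRRRKKR
RRRBRRRRR
YRRRRRRRR
RRRRRRRRR
RRBRRRBRR
RRRRRRRRR
RRRRRRRRR

Answer: RBRRRRKKR
RRRBRRRRR
YRRRRRRRR
RRRRRRRRR
RRBRRRBRR
RRRRRRRRR
RRRRRRRRR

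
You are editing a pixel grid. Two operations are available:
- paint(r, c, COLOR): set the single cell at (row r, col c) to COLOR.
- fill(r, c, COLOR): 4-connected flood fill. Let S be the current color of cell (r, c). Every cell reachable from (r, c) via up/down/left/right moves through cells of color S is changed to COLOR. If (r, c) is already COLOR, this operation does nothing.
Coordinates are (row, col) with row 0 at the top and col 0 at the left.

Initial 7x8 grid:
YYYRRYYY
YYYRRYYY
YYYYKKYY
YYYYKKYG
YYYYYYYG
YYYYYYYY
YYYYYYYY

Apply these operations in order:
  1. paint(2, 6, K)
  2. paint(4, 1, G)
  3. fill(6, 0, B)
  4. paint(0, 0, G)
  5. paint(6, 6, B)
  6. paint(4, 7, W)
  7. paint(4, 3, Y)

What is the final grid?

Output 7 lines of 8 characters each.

Answer: GBBRRYYY
BBBRRYYY
BBBBKKKY
BBBBKKBG
BGBYBBBW
BBBBBBBB
BBBBBBBB

Derivation:
After op 1 paint(2,6,K):
YYYRRYYY
YYYRRYYY
YYYYKKKY
YYYYKKYG
YYYYYYYG
YYYYYYYY
YYYYYYYY
After op 2 paint(4,1,G):
YYYRRYYY
YYYRRYYY
YYYYKKKY
YYYYKKYG
YGYYYYYG
YYYYYYYY
YYYYYYYY
After op 3 fill(6,0,B) [37 cells changed]:
BBBRRYYY
BBBRRYYY
BBBBKKKY
BBBBKKBG
BGBBBBBG
BBBBBBBB
BBBBBBBB
After op 4 paint(0,0,G):
GBBRRYYY
BBBRRYYY
BBBBKKKY
BBBBKKBG
BGBBBBBG
BBBBBBBB
BBBBBBBB
After op 5 paint(6,6,B):
GBBRRYYY
BBBRRYYY
BBBBKKKY
BBBBKKBG
BGBBBBBG
BBBBBBBB
BBBBBBBB
After op 6 paint(4,7,W):
GBBRRYYY
BBBRRYYY
BBBBKKKY
BBBBKKBG
BGBBBBBW
BBBBBBBB
BBBBBBBB
After op 7 paint(4,3,Y):
GBBRRYYY
BBBRRYYY
BBBBKKKY
BBBBKKBG
BGBYBBBW
BBBBBBBB
BBBBBBBB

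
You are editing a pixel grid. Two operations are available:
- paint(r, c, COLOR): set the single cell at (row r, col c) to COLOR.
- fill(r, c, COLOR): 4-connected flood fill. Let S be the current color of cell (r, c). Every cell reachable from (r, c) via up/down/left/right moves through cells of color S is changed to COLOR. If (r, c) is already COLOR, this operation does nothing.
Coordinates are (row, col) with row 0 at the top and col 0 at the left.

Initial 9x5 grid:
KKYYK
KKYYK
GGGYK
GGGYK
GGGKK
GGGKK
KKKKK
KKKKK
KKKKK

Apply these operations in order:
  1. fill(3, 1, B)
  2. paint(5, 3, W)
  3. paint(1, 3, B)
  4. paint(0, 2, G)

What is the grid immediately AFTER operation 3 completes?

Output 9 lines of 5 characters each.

After op 1 fill(3,1,B) [12 cells changed]:
KKYYK
KKYYK
BBBYK
BBBYK
BBBKK
BBBKK
KKKKK
KKKKK
KKKKK
After op 2 paint(5,3,W):
KKYYK
KKYYK
BBBYK
BBBYK
BBBKK
BBBWK
KKKKK
KKKKK
KKKKK
After op 3 paint(1,3,B):
KKYYK
KKYBK
BBBYK
BBBYK
BBBKK
BBBWK
KKKKK
KKKKK
KKKKK

Answer: KKYYK
KKYBK
BBBYK
BBBYK
BBBKK
BBBWK
KKKKK
KKKKK
KKKKK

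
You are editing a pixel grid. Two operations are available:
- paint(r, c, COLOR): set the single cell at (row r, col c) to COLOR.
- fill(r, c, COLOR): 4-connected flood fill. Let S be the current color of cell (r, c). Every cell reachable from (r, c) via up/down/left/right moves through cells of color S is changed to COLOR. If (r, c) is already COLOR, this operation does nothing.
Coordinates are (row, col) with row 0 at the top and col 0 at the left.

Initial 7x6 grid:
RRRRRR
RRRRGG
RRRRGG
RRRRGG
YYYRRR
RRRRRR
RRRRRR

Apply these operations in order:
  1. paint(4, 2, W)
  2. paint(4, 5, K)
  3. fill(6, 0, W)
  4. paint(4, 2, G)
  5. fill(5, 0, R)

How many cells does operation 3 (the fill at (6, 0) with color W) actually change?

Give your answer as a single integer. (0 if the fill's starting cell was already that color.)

After op 1 paint(4,2,W):
RRRRRR
RRRRGG
RRRRGG
RRRRGG
YYWRRR
RRRRRR
RRRRRR
After op 2 paint(4,5,K):
RRRRRR
RRRRGG
RRRRGG
RRRRGG
YYWRRK
RRRRRR
RRRRRR
After op 3 fill(6,0,W) [32 cells changed]:
WWWWWW
WWWWGG
WWWWGG
WWWWGG
YYWWWK
WWWWWW
WWWWWW

Answer: 32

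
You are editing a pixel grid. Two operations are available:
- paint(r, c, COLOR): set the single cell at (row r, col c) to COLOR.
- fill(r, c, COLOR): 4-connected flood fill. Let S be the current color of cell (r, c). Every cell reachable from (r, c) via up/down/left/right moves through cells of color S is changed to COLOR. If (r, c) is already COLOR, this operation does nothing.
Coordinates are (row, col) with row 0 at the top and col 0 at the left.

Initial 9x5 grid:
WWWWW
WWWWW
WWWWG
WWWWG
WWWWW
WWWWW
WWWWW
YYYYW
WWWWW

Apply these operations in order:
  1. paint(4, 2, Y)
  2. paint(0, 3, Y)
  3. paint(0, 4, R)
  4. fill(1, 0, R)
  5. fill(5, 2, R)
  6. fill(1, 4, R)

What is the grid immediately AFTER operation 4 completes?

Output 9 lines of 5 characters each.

After op 1 paint(4,2,Y):
WWWWW
WWWWW
WWWWG
WWWWG
WWYWW
WWWWW
WWWWW
YYYYW
WWWWW
After op 2 paint(0,3,Y):
WWWYW
WWWWW
WWWWG
WWWWG
WWYWW
WWWWW
WWWWW
YYYYW
WWWWW
After op 3 paint(0,4,R):
WWWYR
WWWWW
WWWWG
WWWWG
WWYWW
WWWWW
WWWWW
YYYYW
WWWWW
After op 4 fill(1,0,R) [36 cells changed]:
RRRYR
RRRRR
RRRRG
RRRRG
RRYRR
RRRRR
RRRRR
YYYYR
RRRRR

Answer: RRRYR
RRRRR
RRRRG
RRRRG
RRYRR
RRRRR
RRRRR
YYYYR
RRRRR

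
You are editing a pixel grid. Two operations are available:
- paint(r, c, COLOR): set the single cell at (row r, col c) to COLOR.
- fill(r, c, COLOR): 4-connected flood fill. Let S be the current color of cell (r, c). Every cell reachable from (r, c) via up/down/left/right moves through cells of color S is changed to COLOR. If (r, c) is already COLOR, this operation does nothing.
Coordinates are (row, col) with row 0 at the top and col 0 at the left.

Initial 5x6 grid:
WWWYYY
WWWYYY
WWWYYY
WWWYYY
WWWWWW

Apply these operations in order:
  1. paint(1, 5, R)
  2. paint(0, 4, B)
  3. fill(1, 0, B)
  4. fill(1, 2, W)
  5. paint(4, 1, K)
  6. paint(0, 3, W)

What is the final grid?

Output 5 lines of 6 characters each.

After op 1 paint(1,5,R):
WWWYYY
WWWYYR
WWWYYY
WWWYYY
WWWWWW
After op 2 paint(0,4,B):
WWWYBY
WWWYYR
WWWYYY
WWWYYY
WWWWWW
After op 3 fill(1,0,B) [18 cells changed]:
BBBYBY
BBBYYR
BBBYYY
BBBYYY
BBBBBB
After op 4 fill(1,2,W) [18 cells changed]:
WWWYBY
WWWYYR
WWWYYY
WWWYYY
WWWWWW
After op 5 paint(4,1,K):
WWWYBY
WWWYYR
WWWYYY
WWWYYY
WKWWWW
After op 6 paint(0,3,W):
WWWWBY
WWWYYR
WWWYYY
WWWYYY
WKWWWW

Answer: WWWWBY
WWWYYR
WWWYYY
WWWYYY
WKWWWW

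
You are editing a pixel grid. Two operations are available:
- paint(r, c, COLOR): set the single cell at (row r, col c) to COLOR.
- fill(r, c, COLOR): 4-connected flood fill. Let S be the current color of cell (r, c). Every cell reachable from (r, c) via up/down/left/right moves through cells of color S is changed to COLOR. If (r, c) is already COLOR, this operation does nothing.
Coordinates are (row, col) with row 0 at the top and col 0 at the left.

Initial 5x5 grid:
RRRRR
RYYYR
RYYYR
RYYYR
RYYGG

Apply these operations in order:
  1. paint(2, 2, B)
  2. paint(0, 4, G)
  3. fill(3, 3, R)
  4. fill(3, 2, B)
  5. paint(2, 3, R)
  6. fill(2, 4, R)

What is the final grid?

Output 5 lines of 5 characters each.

After op 1 paint(2,2,B):
RRRRR
RYYYR
RYBYR
RYYYR
RYYGG
After op 2 paint(0,4,G):
RRRRG
RYYYR
RYBYR
RYYYR
RYYGG
After op 3 fill(3,3,R) [10 cells changed]:
RRRRG
RRRRR
RRBRR
RRRRR
RRRGG
After op 4 fill(3,2,B) [21 cells changed]:
BBBBG
BBBBB
BBBBB
BBBBB
BBBGG
After op 5 paint(2,3,R):
BBBBG
BBBBB
BBBRB
BBBBB
BBBGG
After op 6 fill(2,4,R) [21 cells changed]:
RRRRG
RRRRR
RRRRR
RRRRR
RRRGG

Answer: RRRRG
RRRRR
RRRRR
RRRRR
RRRGG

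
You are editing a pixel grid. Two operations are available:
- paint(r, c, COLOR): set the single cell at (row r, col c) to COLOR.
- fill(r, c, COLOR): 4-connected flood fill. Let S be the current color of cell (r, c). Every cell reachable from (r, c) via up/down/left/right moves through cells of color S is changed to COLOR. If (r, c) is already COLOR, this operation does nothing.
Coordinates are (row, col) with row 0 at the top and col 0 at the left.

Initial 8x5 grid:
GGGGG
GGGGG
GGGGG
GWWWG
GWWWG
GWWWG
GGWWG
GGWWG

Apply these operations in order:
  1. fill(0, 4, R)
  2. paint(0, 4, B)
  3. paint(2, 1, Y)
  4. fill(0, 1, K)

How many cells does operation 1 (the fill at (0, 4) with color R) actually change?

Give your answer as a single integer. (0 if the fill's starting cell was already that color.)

Answer: 27

Derivation:
After op 1 fill(0,4,R) [27 cells changed]:
RRRRR
RRRRR
RRRRR
RWWWR
RWWWR
RWWWR
RRWWR
RRWWR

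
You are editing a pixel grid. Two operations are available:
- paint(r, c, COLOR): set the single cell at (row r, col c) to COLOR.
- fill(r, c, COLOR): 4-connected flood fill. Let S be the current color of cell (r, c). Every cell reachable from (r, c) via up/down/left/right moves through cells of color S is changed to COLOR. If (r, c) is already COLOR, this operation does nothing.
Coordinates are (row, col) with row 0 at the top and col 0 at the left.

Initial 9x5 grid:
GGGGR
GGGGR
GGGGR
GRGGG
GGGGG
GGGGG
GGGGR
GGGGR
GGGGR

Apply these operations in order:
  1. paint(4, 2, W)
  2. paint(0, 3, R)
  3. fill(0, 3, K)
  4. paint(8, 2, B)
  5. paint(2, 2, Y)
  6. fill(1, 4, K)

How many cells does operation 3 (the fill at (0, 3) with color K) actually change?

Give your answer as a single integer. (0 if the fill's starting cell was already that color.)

After op 1 paint(4,2,W):
GGGGR
GGGGR
GGGGR
GRGGG
GGWGG
GGGGG
GGGGR
GGGGR
GGGGR
After op 2 paint(0,3,R):
GGGRR
GGGGR
GGGGR
GRGGG
GGWGG
GGGGG
GGGGR
GGGGR
GGGGR
After op 3 fill(0,3,K) [4 cells changed]:
GGGKK
GGGGK
GGGGK
GRGGG
GGWGG
GGGGG
GGGGR
GGGGR
GGGGR

Answer: 4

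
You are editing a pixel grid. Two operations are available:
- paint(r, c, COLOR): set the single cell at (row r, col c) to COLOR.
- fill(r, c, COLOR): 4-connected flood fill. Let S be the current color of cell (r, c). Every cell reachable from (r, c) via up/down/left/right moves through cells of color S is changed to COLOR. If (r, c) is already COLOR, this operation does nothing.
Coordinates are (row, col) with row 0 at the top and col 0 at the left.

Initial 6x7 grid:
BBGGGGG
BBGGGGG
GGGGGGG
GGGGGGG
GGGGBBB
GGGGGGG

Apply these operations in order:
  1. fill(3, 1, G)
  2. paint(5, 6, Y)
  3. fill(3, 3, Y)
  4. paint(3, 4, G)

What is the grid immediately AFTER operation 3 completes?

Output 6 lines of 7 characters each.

Answer: BBYYYYY
BBYYYYY
YYYYYYY
YYYYYYY
YYYYBBB
YYYYYYY

Derivation:
After op 1 fill(3,1,G) [0 cells changed]:
BBGGGGG
BBGGGGG
GGGGGGG
GGGGGGG
GGGGBBB
GGGGGGG
After op 2 paint(5,6,Y):
BBGGGGG
BBGGGGG
GGGGGGG
GGGGGGG
GGGGBBB
GGGGGGY
After op 3 fill(3,3,Y) [34 cells changed]:
BBYYYYY
BBYYYYY
YYYYYYY
YYYYYYY
YYYYBBB
YYYYYYY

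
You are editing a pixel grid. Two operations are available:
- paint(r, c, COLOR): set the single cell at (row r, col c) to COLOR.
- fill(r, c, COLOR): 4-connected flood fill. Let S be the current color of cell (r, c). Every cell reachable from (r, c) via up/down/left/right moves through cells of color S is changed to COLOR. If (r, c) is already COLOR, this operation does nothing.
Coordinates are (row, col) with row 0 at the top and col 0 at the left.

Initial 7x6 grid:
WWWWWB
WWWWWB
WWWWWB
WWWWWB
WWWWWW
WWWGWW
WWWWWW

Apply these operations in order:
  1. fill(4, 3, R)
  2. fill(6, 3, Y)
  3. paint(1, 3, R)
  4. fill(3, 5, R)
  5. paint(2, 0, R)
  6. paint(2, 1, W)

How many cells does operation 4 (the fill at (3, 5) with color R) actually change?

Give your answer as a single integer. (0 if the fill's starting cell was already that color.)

Answer: 4

Derivation:
After op 1 fill(4,3,R) [37 cells changed]:
RRRRRB
RRRRRB
RRRRRB
RRRRRB
RRRRRR
RRRGRR
RRRRRR
After op 2 fill(6,3,Y) [37 cells changed]:
YYYYYB
YYYYYB
YYYYYB
YYYYYB
YYYYYY
YYYGYY
YYYYYY
After op 3 paint(1,3,R):
YYYYYB
YYYRYB
YYYYYB
YYYYYB
YYYYYY
YYYGYY
YYYYYY
After op 4 fill(3,5,R) [4 cells changed]:
YYYYYR
YYYRYR
YYYYYR
YYYYYR
YYYYYY
YYYGYY
YYYYYY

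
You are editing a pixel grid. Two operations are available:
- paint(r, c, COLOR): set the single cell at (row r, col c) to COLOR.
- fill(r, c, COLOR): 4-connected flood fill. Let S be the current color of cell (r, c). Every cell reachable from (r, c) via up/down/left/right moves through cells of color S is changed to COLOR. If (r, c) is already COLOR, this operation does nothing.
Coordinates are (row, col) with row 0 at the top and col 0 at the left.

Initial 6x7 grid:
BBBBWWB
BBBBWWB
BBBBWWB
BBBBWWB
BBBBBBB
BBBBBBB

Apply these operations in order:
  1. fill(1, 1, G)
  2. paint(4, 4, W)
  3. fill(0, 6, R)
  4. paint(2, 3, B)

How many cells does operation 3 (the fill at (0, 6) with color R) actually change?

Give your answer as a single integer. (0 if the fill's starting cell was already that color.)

Answer: 33

Derivation:
After op 1 fill(1,1,G) [34 cells changed]:
GGGGWWG
GGGGWWG
GGGGWWG
GGGGWWG
GGGGGGG
GGGGGGG
After op 2 paint(4,4,W):
GGGGWWG
GGGGWWG
GGGGWWG
GGGGWWG
GGGGWGG
GGGGGGG
After op 3 fill(0,6,R) [33 cells changed]:
RRRRWWR
RRRRWWR
RRRRWWR
RRRRWWR
RRRRWRR
RRRRRRR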